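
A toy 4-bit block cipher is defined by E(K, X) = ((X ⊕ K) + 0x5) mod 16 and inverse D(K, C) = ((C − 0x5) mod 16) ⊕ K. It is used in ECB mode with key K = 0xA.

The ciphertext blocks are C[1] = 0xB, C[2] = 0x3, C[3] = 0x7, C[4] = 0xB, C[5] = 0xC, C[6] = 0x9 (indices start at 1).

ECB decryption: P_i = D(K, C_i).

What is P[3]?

P[3] = 0x8

P[3]: D(K, 0x7) = 0x8.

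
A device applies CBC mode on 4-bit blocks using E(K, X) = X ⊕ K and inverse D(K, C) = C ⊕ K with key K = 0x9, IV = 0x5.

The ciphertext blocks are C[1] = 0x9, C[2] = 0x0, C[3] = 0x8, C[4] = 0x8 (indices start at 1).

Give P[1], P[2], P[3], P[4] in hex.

CBC decryption: P_i = D(K, C_i) ⊕ C_{i−1}, with C_{0} = IV.
P[1]: D(K, 0x9) = 0x0; 0x0 ⊕ 0x5 = 0x5.
P[2]: D(K, 0x0) = 0x9; 0x9 ⊕ 0x9 = 0x0.
P[3]: D(K, 0x8) = 0x1; 0x1 ⊕ 0x0 = 0x1.
P[4]: D(K, 0x8) = 0x1; 0x1 ⊕ 0x8 = 0x9.

P[1] = 0x5, P[2] = 0x0, P[3] = 0x1, P[4] = 0x9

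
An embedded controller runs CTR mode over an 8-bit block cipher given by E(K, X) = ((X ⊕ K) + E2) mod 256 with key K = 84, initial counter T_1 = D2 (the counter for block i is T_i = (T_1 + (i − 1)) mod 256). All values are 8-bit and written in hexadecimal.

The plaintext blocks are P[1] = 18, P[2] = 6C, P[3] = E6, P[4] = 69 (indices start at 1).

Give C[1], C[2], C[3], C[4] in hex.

CTR encryption: S_i = E(K, T_i) where T_i is the counter for block i; C_i = P_i ⊕ S_i.
C[1]: T = D2, S = E(K, T) = 38; 18 ⊕ 38 = 20.
C[2]: T = D3, S = E(K, T) = 39; 6C ⊕ 39 = 55.
C[3]: T = D4, S = E(K, T) = 32; E6 ⊕ 32 = D4.
C[4]: T = D5, S = E(K, T) = 33; 69 ⊕ 33 = 5A.

C[1] = 20, C[2] = 55, C[3] = D4, C[4] = 5A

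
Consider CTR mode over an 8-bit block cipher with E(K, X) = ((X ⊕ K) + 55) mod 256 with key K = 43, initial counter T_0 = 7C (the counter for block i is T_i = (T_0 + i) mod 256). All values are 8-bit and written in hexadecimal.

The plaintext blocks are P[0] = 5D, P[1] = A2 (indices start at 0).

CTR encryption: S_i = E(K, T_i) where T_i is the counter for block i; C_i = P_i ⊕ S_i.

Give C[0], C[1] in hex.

C[0] = C9, C[1] = 31

C[0]: T = 7C, S = E(K, T) = 94; 5D ⊕ 94 = C9.
C[1]: T = 7D, S = E(K, T) = 93; A2 ⊕ 93 = 31.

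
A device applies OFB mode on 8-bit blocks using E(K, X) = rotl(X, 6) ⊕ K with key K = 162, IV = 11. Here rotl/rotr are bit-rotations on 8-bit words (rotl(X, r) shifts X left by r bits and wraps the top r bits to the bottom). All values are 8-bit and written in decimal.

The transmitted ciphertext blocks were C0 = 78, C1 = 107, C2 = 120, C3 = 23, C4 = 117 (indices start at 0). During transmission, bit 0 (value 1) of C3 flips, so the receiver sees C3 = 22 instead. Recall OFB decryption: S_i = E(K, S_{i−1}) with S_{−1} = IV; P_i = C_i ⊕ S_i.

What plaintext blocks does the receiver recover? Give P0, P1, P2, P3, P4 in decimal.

Only C3 changed, to 22. In OFB, a change in C_i flips the same bit in P_i only; the keystream is unaffected. Decrypting the received ciphertext:
P0: S = E(K, 11) = 96; 78 ⊕ 96 = 46.
P1: S = E(K, 96) = 186; 107 ⊕ 186 = 209.
P2: S = E(K, 186) = 12; 120 ⊕ 12 = 116.
P3: S = E(K, 12) = 161; 22 ⊕ 161 = 183.
P4: S = E(K, 161) = 202; 117 ⊕ 202 = 191.
Blocks that differ from the original plaintext: P3.

P0 = 46, P1 = 209, P2 = 116, P3 = 183, P4 = 191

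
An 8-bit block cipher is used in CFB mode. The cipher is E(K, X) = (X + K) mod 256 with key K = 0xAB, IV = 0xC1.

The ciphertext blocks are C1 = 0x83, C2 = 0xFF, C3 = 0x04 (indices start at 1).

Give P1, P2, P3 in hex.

P1 = 0xEF, P2 = 0xD1, P3 = 0xAE

CFB decryption: P_i = C_i ⊕ E(K, C_{i−1}), with C_{0} = IV.
P1: E(K, 0xC1) = 0x6C; 0x83 ⊕ 0x6C = 0xEF.
P2: E(K, 0x83) = 0x2E; 0xFF ⊕ 0x2E = 0xD1.
P3: E(K, 0xFF) = 0xAA; 0x04 ⊕ 0xAA = 0xAE.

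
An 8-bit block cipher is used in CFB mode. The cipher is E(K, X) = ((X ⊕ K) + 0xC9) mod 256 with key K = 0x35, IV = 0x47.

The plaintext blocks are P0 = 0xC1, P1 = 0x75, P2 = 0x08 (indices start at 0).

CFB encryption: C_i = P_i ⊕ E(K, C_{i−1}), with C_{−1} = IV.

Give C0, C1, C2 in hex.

C0 = 0xFA, C1 = 0xED, C2 = 0xA9

C0: E(K, 0x47) = 0x3B; 0xC1 ⊕ 0x3B = 0xFA.
C1: E(K, 0xFA) = 0x98; 0x75 ⊕ 0x98 = 0xED.
C2: E(K, 0xED) = 0xA1; 0x08 ⊕ 0xA1 = 0xA9.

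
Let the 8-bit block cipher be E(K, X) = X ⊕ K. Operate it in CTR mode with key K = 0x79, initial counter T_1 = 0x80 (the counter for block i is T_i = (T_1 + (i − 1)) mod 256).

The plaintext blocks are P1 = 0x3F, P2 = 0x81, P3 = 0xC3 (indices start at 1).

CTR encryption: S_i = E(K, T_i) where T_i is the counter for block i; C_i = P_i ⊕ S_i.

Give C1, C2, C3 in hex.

C1: T = 0x80, S = E(K, T) = 0xF9; 0x3F ⊕ 0xF9 = 0xC6.
C2: T = 0x81, S = E(K, T) = 0xF8; 0x81 ⊕ 0xF8 = 0x79.
C3: T = 0x82, S = E(K, T) = 0xFB; 0xC3 ⊕ 0xFB = 0x38.

C1 = 0xC6, C2 = 0x79, C3 = 0x38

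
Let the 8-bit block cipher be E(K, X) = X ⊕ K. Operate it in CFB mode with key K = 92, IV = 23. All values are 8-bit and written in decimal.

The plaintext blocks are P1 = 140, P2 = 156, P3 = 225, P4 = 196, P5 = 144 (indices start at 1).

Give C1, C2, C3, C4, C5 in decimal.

C1 = 199, C2 = 7, C3 = 186, C4 = 34, C5 = 238

CFB encryption: C_i = P_i ⊕ E(K, C_{i−1}), with C_{0} = IV.
C1: E(K, 23) = 75; 140 ⊕ 75 = 199.
C2: E(K, 199) = 155; 156 ⊕ 155 = 7.
C3: E(K, 7) = 91; 225 ⊕ 91 = 186.
C4: E(K, 186) = 230; 196 ⊕ 230 = 34.
C5: E(K, 34) = 126; 144 ⊕ 126 = 238.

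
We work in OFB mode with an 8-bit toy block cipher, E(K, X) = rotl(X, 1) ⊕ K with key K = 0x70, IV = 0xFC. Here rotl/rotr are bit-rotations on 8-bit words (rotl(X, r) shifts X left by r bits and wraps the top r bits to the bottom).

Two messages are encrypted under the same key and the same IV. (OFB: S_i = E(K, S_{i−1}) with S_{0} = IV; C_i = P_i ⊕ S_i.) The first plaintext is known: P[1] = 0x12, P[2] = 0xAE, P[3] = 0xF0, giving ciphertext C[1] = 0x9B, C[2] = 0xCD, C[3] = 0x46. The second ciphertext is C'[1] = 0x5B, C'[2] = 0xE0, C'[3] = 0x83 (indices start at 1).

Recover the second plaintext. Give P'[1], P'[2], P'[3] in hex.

In OFB with a reused IV, both messages share the same keystream S_i, so C_i ⊕ C'_i = P_i ⊕ P'_i and thus P'_i = P_i ⊕ C_i ⊕ C'_i.
P'[1]: 0x12 ⊕ 0x9B ⊕ 0x5B = 0xD2.
P'[2]: 0xAE ⊕ 0xCD ⊕ 0xE0 = 0x83.
P'[3]: 0xF0 ⊕ 0x46 ⊕ 0x83 = 0x35.

P'[1] = 0xD2, P'[2] = 0x83, P'[3] = 0x35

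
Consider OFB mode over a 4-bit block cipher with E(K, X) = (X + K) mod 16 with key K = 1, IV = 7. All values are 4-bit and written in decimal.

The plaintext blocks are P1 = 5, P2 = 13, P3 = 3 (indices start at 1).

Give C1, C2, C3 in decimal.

OFB encryption: S_i = E(K, S_{i−1}) with S_{0} = IV; C_i = P_i ⊕ S_i.
C1: S = E(K, 7) = 8; 5 ⊕ 8 = 13.
C2: S = E(K, 8) = 9; 13 ⊕ 9 = 4.
C3: S = E(K, 9) = 10; 3 ⊕ 10 = 9.

C1 = 13, C2 = 4, C3 = 9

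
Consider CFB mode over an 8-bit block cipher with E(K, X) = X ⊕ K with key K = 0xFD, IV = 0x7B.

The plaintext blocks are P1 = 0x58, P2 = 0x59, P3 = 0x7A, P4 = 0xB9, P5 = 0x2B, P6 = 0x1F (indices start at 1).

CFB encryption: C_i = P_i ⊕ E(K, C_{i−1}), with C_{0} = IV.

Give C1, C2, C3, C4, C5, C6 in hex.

C1: E(K, 0x7B) = 0x86; 0x58 ⊕ 0x86 = 0xDE.
C2: E(K, 0xDE) = 0x23; 0x59 ⊕ 0x23 = 0x7A.
C3: E(K, 0x7A) = 0x87; 0x7A ⊕ 0x87 = 0xFD.
C4: E(K, 0xFD) = 0x00; 0xB9 ⊕ 0x00 = 0xB9.
C5: E(K, 0xB9) = 0x44; 0x2B ⊕ 0x44 = 0x6F.
C6: E(K, 0x6F) = 0x92; 0x1F ⊕ 0x92 = 0x8D.

C1 = 0xDE, C2 = 0x7A, C3 = 0xFD, C4 = 0xB9, C5 = 0x6F, C6 = 0x8D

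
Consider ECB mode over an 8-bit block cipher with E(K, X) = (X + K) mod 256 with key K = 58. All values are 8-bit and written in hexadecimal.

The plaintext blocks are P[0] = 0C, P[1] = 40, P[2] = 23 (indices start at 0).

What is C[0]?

ECB encryption: C_i = E(K, P_i).
C[0]: E(K, 0C) = 64.

C[0] = 64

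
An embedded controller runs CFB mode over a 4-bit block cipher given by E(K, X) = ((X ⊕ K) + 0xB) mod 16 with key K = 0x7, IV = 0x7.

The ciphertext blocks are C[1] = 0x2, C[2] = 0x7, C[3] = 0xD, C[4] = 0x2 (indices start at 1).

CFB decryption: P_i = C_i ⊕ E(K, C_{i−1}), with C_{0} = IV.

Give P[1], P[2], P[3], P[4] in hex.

P[1] = 0x9, P[2] = 0x7, P[3] = 0x6, P[4] = 0x7

P[1]: E(K, 0x7) = 0xB; 0x2 ⊕ 0xB = 0x9.
P[2]: E(K, 0x2) = 0x0; 0x7 ⊕ 0x0 = 0x7.
P[3]: E(K, 0x7) = 0xB; 0xD ⊕ 0xB = 0x6.
P[4]: E(K, 0xD) = 0x5; 0x2 ⊕ 0x5 = 0x7.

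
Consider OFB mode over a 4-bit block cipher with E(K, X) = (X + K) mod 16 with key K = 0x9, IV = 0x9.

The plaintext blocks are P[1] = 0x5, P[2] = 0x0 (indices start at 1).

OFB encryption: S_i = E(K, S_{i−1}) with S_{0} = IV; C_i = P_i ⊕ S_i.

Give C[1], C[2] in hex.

C[1] = 0x7, C[2] = 0xB

C[1]: S = E(K, 0x9) = 0x2; 0x5 ⊕ 0x2 = 0x7.
C[2]: S = E(K, 0x2) = 0xB; 0x0 ⊕ 0xB = 0xB.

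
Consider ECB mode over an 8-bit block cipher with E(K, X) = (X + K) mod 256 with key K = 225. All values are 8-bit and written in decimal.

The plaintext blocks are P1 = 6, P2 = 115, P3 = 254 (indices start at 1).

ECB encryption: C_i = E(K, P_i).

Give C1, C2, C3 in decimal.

C1 = 231, C2 = 84, C3 = 223

C1: E(K, 6) = 231.
C2: E(K, 115) = 84.
C3: E(K, 254) = 223.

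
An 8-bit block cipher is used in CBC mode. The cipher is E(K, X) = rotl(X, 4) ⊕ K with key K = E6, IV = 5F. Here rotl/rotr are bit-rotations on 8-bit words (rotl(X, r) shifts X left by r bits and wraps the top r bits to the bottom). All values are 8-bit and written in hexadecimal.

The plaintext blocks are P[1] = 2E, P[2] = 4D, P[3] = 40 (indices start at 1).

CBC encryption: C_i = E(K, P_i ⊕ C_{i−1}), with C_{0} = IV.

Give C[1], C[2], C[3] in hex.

C[1] = F1, C[2] = 2D, C[3] = 30

C[1]: P[1] ⊕ 5F = 71; E(K, 71) = F1.
C[2]: P[2] ⊕ F1 = BC; E(K, BC) = 2D.
C[3]: P[3] ⊕ 2D = 6D; E(K, 6D) = 30.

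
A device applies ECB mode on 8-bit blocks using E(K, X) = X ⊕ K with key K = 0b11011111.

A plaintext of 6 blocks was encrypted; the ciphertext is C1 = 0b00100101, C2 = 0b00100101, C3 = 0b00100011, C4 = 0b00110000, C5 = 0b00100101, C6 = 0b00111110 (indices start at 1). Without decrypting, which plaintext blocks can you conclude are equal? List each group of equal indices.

ECB encrypts each block independently with the same key, so equal ciphertext blocks imply equal plaintext blocks.
C1 = C2 = C5 = 0b00100101, so P1 = P2 = P5.

P1 = P2 = P5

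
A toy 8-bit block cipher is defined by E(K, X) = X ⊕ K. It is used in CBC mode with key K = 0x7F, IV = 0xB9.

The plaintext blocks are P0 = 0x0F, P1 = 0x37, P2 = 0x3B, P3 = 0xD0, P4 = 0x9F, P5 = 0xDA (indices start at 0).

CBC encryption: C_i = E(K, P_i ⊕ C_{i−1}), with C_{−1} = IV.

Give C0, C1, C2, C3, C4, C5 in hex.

C0 = 0xC9, C1 = 0x81, C2 = 0xC5, C3 = 0x6A, C4 = 0x8A, C5 = 0x2F

C0: P0 ⊕ 0xB9 = 0xB6; E(K, 0xB6) = 0xC9.
C1: P1 ⊕ 0xC9 = 0xFE; E(K, 0xFE) = 0x81.
C2: P2 ⊕ 0x81 = 0xBA; E(K, 0xBA) = 0xC5.
C3: P3 ⊕ 0xC5 = 0x15; E(K, 0x15) = 0x6A.
C4: P4 ⊕ 0x6A = 0xF5; E(K, 0xF5) = 0x8A.
C5: P5 ⊕ 0x8A = 0x50; E(K, 0x50) = 0x2F.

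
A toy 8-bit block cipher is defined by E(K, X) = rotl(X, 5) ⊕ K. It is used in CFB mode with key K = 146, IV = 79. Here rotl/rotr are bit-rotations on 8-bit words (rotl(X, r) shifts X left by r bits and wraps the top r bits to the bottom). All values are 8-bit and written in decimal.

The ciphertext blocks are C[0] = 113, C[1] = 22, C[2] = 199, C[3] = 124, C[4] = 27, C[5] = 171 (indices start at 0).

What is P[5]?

CFB decryption: P_i = C_i ⊕ E(K, C_{i−1}), with C_{−1} = IV.
P[5]: E(K, 27) = 241; 171 ⊕ 241 = 90.

P[5] = 90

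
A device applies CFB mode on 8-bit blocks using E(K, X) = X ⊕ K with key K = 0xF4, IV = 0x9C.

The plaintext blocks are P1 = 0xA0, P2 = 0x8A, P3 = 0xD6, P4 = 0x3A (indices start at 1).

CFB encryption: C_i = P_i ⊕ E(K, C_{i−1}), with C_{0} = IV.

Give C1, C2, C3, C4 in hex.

C1 = 0xC8, C2 = 0xB6, C3 = 0x94, C4 = 0x5A

C1: E(K, 0x9C) = 0x68; 0xA0 ⊕ 0x68 = 0xC8.
C2: E(K, 0xC8) = 0x3C; 0x8A ⊕ 0x3C = 0xB6.
C3: E(K, 0xB6) = 0x42; 0xD6 ⊕ 0x42 = 0x94.
C4: E(K, 0x94) = 0x60; 0x3A ⊕ 0x60 = 0x5A.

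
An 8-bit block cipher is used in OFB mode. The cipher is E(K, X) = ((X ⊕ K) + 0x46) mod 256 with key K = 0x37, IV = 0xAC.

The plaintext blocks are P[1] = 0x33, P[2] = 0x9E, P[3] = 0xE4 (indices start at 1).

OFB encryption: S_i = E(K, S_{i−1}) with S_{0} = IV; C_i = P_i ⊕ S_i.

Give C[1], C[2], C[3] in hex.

C[1] = 0xD2, C[2] = 0x82, C[3] = 0x95

C[1]: S = E(K, 0xAC) = 0xE1; 0x33 ⊕ 0xE1 = 0xD2.
C[2]: S = E(K, 0xE1) = 0x1C; 0x9E ⊕ 0x1C = 0x82.
C[3]: S = E(K, 0x1C) = 0x71; 0xE4 ⊕ 0x71 = 0x95.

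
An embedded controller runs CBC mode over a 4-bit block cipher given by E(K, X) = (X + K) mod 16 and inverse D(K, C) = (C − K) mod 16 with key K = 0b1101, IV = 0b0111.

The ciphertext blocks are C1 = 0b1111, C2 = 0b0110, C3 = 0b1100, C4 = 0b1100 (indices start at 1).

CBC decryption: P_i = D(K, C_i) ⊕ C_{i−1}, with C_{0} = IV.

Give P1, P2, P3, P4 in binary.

P1: D(K, 0b1111) = 0b0010; 0b0010 ⊕ 0b0111 = 0b0101.
P2: D(K, 0b0110) = 0b1001; 0b1001 ⊕ 0b1111 = 0b0110.
P3: D(K, 0b1100) = 0b1111; 0b1111 ⊕ 0b0110 = 0b1001.
P4: D(K, 0b1100) = 0b1111; 0b1111 ⊕ 0b1100 = 0b0011.

P1 = 0b0101, P2 = 0b0110, P3 = 0b1001, P4 = 0b0011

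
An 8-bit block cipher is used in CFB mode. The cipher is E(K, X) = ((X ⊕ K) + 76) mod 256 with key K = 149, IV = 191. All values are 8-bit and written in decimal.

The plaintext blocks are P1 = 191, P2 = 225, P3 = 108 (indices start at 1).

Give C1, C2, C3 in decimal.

C1 = 201, C2 = 73, C3 = 68

CFB encryption: C_i = P_i ⊕ E(K, C_{i−1}), with C_{0} = IV.
C1: E(K, 191) = 118; 191 ⊕ 118 = 201.
C2: E(K, 201) = 168; 225 ⊕ 168 = 73.
C3: E(K, 73) = 40; 108 ⊕ 40 = 68.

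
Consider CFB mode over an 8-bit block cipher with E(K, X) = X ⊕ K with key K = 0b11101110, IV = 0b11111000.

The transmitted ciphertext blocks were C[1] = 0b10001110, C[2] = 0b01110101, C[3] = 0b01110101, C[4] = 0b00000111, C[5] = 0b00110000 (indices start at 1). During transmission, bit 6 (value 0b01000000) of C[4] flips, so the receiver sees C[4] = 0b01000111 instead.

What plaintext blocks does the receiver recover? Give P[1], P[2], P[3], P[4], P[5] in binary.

CFB decryption: P_i = C_i ⊕ E(K, C_{i−1}), with C_{0} = IV.
Only C[4] changed, to 0b01000111. In CFB, a change in C_i flips the same bit in P_i and garbles P_{i+1}. Decrypting the received ciphertext:
P[1]: E(K, 0b11111000) = 0b00010110; 0b10001110 ⊕ 0b00010110 = 0b10011000.
P[2]: E(K, 0b10001110) = 0b01100000; 0b01110101 ⊕ 0b01100000 = 0b00010101.
P[3]: E(K, 0b01110101) = 0b10011011; 0b01110101 ⊕ 0b10011011 = 0b11101110.
P[4]: E(K, 0b01110101) = 0b10011011; 0b01000111 ⊕ 0b10011011 = 0b11011100.
P[5]: E(K, 0b01000111) = 0b10101001; 0b00110000 ⊕ 0b10101001 = 0b10011001.
Blocks that differ from the original plaintext: P[4], P[5].

P[1] = 0b10011000, P[2] = 0b00010101, P[3] = 0b11101110, P[4] = 0b11011100, P[5] = 0b10011001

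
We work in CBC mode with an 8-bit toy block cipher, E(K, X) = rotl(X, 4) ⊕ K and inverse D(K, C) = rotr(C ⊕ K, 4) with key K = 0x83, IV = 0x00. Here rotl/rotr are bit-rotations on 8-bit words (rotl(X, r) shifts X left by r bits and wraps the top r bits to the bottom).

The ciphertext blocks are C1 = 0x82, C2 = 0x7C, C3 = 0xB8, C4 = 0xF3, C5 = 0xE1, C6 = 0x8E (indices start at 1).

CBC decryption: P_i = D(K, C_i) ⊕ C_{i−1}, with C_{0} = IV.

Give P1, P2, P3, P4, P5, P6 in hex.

P1: D(K, 0x82) = 0x10; 0x10 ⊕ 0x00 = 0x10.
P2: D(K, 0x7C) = 0xFF; 0xFF ⊕ 0x82 = 0x7D.
P3: D(K, 0xB8) = 0xB3; 0xB3 ⊕ 0x7C = 0xCF.
P4: D(K, 0xF3) = 0x07; 0x07 ⊕ 0xB8 = 0xBF.
P5: D(K, 0xE1) = 0x26; 0x26 ⊕ 0xF3 = 0xD5.
P6: D(K, 0x8E) = 0xD0; 0xD0 ⊕ 0xE1 = 0x31.

P1 = 0x10, P2 = 0x7D, P3 = 0xCF, P4 = 0xBF, P5 = 0xD5, P6 = 0x31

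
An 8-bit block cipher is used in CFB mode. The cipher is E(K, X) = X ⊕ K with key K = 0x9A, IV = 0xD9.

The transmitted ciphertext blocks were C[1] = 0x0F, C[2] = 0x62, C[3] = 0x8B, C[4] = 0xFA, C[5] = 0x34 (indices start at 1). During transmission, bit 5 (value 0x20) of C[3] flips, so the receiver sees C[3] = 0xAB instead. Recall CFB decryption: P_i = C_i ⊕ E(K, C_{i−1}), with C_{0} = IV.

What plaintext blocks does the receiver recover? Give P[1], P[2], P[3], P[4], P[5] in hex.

Only C[3] changed, to 0xAB. In CFB, a change in C_i flips the same bit in P_i and garbles P_{i+1}. Decrypting the received ciphertext:
P[1]: E(K, 0xD9) = 0x43; 0x0F ⊕ 0x43 = 0x4C.
P[2]: E(K, 0x0F) = 0x95; 0x62 ⊕ 0x95 = 0xF7.
P[3]: E(K, 0x62) = 0xF8; 0xAB ⊕ 0xF8 = 0x53.
P[4]: E(K, 0xAB) = 0x31; 0xFA ⊕ 0x31 = 0xCB.
P[5]: E(K, 0xFA) = 0x60; 0x34 ⊕ 0x60 = 0x54.
Blocks that differ from the original plaintext: P[3], P[4].

P[1] = 0x4C, P[2] = 0xF7, P[3] = 0x53, P[4] = 0xCB, P[5] = 0x54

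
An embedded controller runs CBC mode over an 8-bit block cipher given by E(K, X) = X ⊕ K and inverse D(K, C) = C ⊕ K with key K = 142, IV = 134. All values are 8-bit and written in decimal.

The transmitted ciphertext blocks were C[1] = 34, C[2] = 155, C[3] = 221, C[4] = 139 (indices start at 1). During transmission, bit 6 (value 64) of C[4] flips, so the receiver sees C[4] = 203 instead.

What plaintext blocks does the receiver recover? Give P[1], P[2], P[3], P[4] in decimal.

P[1] = 42, P[2] = 55, P[3] = 200, P[4] = 152

CBC decryption: P_i = D(K, C_i) ⊕ C_{i−1}, with C_{0} = IV.
Only C[4] changed, to 203. In CBC, a change in C_i garbles P_i and flips the same bit in P_{i+1}. Decrypting the received ciphertext:
P[1]: D(K, 34) = 172; 172 ⊕ 134 = 42.
P[2]: D(K, 155) = 21; 21 ⊕ 34 = 55.
P[3]: D(K, 221) = 83; 83 ⊕ 155 = 200.
P[4]: D(K, 203) = 69; 69 ⊕ 221 = 152.
Blocks that differ from the original plaintext: P[4].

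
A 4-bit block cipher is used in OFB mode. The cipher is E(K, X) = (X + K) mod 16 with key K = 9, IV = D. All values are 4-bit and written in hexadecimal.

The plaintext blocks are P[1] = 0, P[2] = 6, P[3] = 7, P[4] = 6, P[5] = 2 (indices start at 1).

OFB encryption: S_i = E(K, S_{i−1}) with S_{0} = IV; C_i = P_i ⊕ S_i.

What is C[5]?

C[1]: S = E(K, D) = 6; 0 ⊕ 6 = 6.
C[2]: S = E(K, 6) = F; 6 ⊕ F = 9.
C[3]: S = E(K, F) = 8; 7 ⊕ 8 = F.
C[4]: S = E(K, 8) = 1; 6 ⊕ 1 = 7.
C[5]: S = E(K, 1) = A; 2 ⊕ A = 8.

C[5] = 8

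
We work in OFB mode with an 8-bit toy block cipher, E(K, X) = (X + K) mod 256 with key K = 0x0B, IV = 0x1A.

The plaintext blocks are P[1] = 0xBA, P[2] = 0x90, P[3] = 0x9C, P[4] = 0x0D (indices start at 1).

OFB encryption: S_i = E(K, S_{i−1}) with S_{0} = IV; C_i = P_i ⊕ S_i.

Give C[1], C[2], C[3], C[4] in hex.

C[1] = 0x9F, C[2] = 0xA0, C[3] = 0xA7, C[4] = 0x4B

C[1]: S = E(K, 0x1A) = 0x25; 0xBA ⊕ 0x25 = 0x9F.
C[2]: S = E(K, 0x25) = 0x30; 0x90 ⊕ 0x30 = 0xA0.
C[3]: S = E(K, 0x30) = 0x3B; 0x9C ⊕ 0x3B = 0xA7.
C[4]: S = E(K, 0x3B) = 0x46; 0x0D ⊕ 0x46 = 0x4B.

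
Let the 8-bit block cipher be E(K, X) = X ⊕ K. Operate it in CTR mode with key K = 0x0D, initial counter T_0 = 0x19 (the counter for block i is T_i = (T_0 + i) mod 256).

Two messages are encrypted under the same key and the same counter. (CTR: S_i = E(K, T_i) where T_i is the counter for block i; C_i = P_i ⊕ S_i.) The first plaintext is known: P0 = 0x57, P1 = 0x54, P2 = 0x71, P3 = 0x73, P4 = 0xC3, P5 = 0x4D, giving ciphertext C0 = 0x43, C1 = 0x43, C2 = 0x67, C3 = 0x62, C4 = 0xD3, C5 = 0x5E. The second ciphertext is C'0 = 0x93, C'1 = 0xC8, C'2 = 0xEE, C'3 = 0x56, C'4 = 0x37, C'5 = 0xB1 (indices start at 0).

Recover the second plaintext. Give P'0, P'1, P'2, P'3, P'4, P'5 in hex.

P'0 = 0x87, P'1 = 0xDF, P'2 = 0xF8, P'3 = 0x47, P'4 = 0x27, P'5 = 0xA2

In CTR with a reused counter, both messages share the same keystream S_i, so C_i ⊕ C'_i = P_i ⊕ P'_i and thus P'_i = P_i ⊕ C_i ⊕ C'_i.
P'0: 0x57 ⊕ 0x43 ⊕ 0x93 = 0x87.
P'1: 0x54 ⊕ 0x43 ⊕ 0xC8 = 0xDF.
P'2: 0x71 ⊕ 0x67 ⊕ 0xEE = 0xF8.
P'3: 0x73 ⊕ 0x62 ⊕ 0x56 = 0x47.
P'4: 0xC3 ⊕ 0xD3 ⊕ 0x37 = 0x27.
P'5: 0x4D ⊕ 0x5E ⊕ 0xB1 = 0xA2.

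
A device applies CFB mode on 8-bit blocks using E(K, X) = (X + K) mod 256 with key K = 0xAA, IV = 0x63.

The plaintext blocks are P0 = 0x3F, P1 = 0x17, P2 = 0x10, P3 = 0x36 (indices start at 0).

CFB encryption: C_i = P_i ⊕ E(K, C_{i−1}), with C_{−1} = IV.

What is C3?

C0: E(K, 0x63) = 0x0D; 0x3F ⊕ 0x0D = 0x32.
C1: E(K, 0x32) = 0xDC; 0x17 ⊕ 0xDC = 0xCB.
C2: E(K, 0xCB) = 0x75; 0x10 ⊕ 0x75 = 0x65.
C3: E(K, 0x65) = 0x0F; 0x36 ⊕ 0x0F = 0x39.

C3 = 0x39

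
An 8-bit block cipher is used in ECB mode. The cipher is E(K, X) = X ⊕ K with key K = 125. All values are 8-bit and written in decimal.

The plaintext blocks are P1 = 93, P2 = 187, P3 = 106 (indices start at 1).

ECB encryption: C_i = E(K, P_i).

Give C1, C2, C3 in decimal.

C1: E(K, 93) = 32.
C2: E(K, 187) = 198.
C3: E(K, 106) = 23.

C1 = 32, C2 = 198, C3 = 23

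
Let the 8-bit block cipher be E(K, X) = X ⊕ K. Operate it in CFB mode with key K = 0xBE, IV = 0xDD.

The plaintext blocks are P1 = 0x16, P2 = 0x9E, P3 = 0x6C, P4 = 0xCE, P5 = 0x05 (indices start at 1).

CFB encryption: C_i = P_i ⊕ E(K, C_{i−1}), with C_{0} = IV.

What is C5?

C5 = 0x4C

C1: E(K, 0xDD) = 0x63; 0x16 ⊕ 0x63 = 0x75.
C2: E(K, 0x75) = 0xCB; 0x9E ⊕ 0xCB = 0x55.
C3: E(K, 0x55) = 0xEB; 0x6C ⊕ 0xEB = 0x87.
C4: E(K, 0x87) = 0x39; 0xCE ⊕ 0x39 = 0xF7.
C5: E(K, 0xF7) = 0x49; 0x05 ⊕ 0x49 = 0x4C.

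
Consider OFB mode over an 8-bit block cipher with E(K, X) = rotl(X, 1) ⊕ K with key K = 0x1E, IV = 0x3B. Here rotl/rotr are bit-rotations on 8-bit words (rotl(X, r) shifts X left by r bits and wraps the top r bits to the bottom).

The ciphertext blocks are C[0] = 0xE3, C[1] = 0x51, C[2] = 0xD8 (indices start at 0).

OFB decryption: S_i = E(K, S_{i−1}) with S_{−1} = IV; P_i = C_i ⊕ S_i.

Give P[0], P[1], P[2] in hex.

P[0] = 0x8B, P[1] = 0x9F, P[2] = 0x5B

P[0]: S = E(K, 0x3B) = 0x68; 0xE3 ⊕ 0x68 = 0x8B.
P[1]: S = E(K, 0x68) = 0xCE; 0x51 ⊕ 0xCE = 0x9F.
P[2]: S = E(K, 0xCE) = 0x83; 0xD8 ⊕ 0x83 = 0x5B.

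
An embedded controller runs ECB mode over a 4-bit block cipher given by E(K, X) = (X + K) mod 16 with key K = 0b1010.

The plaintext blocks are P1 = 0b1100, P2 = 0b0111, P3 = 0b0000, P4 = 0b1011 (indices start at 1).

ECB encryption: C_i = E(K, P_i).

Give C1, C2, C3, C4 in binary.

C1 = 0b0110, C2 = 0b0001, C3 = 0b1010, C4 = 0b0101

C1: E(K, 0b1100) = 0b0110.
C2: E(K, 0b0111) = 0b0001.
C3: E(K, 0b0000) = 0b1010.
C4: E(K, 0b1011) = 0b0101.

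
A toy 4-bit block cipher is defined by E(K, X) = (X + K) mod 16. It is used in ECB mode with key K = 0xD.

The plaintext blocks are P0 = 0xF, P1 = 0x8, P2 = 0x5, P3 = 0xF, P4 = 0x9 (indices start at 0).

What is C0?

C0 = 0xC

ECB encryption: C_i = E(K, P_i).
C0: E(K, 0xF) = 0xC.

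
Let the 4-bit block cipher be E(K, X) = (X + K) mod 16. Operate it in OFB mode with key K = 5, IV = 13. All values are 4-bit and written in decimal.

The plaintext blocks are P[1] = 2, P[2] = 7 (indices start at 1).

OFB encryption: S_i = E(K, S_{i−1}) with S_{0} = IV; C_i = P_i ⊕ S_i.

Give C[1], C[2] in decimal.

C[1] = 0, C[2] = 0

C[1]: S = E(K, 13) = 2; 2 ⊕ 2 = 0.
C[2]: S = E(K, 2) = 7; 7 ⊕ 7 = 0.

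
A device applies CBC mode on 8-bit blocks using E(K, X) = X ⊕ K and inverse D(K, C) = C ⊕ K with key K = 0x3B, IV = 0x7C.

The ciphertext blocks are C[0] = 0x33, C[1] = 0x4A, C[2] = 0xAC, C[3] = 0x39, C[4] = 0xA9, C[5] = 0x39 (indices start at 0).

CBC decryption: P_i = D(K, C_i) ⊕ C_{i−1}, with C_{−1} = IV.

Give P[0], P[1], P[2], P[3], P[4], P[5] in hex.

P[0]: D(K, 0x33) = 0x08; 0x08 ⊕ 0x7C = 0x74.
P[1]: D(K, 0x4A) = 0x71; 0x71 ⊕ 0x33 = 0x42.
P[2]: D(K, 0xAC) = 0x97; 0x97 ⊕ 0x4A = 0xDD.
P[3]: D(K, 0x39) = 0x02; 0x02 ⊕ 0xAC = 0xAE.
P[4]: D(K, 0xA9) = 0x92; 0x92 ⊕ 0x39 = 0xAB.
P[5]: D(K, 0x39) = 0x02; 0x02 ⊕ 0xA9 = 0xAB.

P[0] = 0x74, P[1] = 0x42, P[2] = 0xDD, P[3] = 0xAE, P[4] = 0xAB, P[5] = 0xAB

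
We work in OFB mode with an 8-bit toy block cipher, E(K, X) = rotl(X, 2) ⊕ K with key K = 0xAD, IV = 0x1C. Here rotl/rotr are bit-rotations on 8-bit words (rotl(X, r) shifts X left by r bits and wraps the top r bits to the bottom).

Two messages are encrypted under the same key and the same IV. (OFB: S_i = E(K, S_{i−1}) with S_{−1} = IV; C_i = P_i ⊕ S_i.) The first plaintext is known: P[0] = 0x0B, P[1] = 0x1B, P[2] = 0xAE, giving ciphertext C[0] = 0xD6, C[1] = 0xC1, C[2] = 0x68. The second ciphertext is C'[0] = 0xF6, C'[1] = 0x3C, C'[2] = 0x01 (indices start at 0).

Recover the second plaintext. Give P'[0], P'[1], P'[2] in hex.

In OFB with a reused IV, both messages share the same keystream S_i, so C_i ⊕ C'_i = P_i ⊕ P'_i and thus P'_i = P_i ⊕ C_i ⊕ C'_i.
P'[0]: 0x0B ⊕ 0xD6 ⊕ 0xF6 = 0x2B.
P'[1]: 0x1B ⊕ 0xC1 ⊕ 0x3C = 0xE6.
P'[2]: 0xAE ⊕ 0x68 ⊕ 0x01 = 0xC7.

P'[0] = 0x2B, P'[1] = 0xE6, P'[2] = 0xC7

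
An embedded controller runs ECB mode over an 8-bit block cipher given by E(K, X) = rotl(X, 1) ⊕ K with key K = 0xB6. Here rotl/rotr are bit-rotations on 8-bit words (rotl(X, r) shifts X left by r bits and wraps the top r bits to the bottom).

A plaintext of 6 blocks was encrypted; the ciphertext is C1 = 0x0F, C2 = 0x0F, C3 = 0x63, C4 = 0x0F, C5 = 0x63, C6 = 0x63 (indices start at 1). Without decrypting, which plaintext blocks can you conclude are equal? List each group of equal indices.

ECB encrypts each block independently with the same key, so equal ciphertext blocks imply equal plaintext blocks.
C1 = C2 = C4 = 0x0F, so P1 = P2 = P4.
C3 = C5 = C6 = 0x63, so P3 = P5 = P6.

P1 = P2 = P4; P3 = P5 = P6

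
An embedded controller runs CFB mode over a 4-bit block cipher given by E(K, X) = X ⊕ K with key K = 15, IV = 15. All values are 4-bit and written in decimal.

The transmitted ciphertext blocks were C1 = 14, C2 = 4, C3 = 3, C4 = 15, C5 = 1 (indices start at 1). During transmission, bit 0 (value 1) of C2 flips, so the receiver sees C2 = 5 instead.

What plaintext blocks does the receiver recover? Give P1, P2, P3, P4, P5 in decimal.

P1 = 14, P2 = 4, P3 = 9, P4 = 3, P5 = 1

CFB decryption: P_i = C_i ⊕ E(K, C_{i−1}), with C_{0} = IV.
Only C2 changed, to 5. In CFB, a change in C_i flips the same bit in P_i and garbles P_{i+1}. Decrypting the received ciphertext:
P1: E(K, 15) = 0; 14 ⊕ 0 = 14.
P2: E(K, 14) = 1; 5 ⊕ 1 = 4.
P3: E(K, 5) = 10; 3 ⊕ 10 = 9.
P4: E(K, 3) = 12; 15 ⊕ 12 = 3.
P5: E(K, 15) = 0; 1 ⊕ 0 = 1.
Blocks that differ from the original plaintext: P2, P3.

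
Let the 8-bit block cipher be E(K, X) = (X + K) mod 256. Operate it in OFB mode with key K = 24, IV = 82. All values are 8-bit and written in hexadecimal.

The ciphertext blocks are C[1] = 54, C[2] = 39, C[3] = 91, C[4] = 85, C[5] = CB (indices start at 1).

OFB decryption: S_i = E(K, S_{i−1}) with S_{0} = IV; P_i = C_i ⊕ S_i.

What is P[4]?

P[4] = 97

P[1]: S = E(K, 82) = A6; 54 ⊕ A6 = F2.
P[2]: S = E(K, A6) = CA; 39 ⊕ CA = F3.
P[3]: S = E(K, CA) = EE; 91 ⊕ EE = 7F.
P[4]: S = E(K, EE) = 12; 85 ⊕ 12 = 97.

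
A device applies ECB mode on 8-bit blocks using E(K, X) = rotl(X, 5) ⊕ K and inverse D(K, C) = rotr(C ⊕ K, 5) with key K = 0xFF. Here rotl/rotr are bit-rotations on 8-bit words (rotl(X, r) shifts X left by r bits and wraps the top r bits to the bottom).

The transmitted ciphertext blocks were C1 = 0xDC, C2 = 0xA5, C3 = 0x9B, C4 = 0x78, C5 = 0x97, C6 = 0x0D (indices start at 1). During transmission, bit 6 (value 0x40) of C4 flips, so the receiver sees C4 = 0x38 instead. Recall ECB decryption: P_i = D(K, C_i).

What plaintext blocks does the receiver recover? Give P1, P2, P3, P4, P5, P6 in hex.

P1 = 0x19, P2 = 0xD2, P3 = 0x23, P4 = 0x3E, P5 = 0x43, P6 = 0x97

Only C4 changed, to 0x38. In ECB, a change in C_i affects only P_i. Decrypting the received ciphertext:
P1: D(K, 0xDC) = 0x19.
P2: D(K, 0xA5) = 0xD2.
P3: D(K, 0x9B) = 0x23.
P4: D(K, 0x38) = 0x3E.
P5: D(K, 0x97) = 0x43.
P6: D(K, 0x0D) = 0x97.
Blocks that differ from the original plaintext: P4.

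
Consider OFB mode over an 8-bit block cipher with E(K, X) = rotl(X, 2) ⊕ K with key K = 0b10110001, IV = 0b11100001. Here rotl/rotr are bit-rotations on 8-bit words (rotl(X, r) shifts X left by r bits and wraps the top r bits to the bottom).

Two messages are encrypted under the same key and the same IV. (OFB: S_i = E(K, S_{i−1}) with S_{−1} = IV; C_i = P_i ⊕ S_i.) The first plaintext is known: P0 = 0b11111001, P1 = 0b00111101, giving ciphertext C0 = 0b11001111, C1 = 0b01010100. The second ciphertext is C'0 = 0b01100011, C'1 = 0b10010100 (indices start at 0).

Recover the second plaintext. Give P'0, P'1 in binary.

In OFB with a reused IV, both messages share the same keystream S_i, so C_i ⊕ C'_i = P_i ⊕ P'_i and thus P'_i = P_i ⊕ C_i ⊕ C'_i.
P'0: 0b11111001 ⊕ 0b11001111 ⊕ 0b01100011 = 0b01010101.
P'1: 0b00111101 ⊕ 0b01010100 ⊕ 0b10010100 = 0b11111101.

P'0 = 0b01010101, P'1 = 0b11111101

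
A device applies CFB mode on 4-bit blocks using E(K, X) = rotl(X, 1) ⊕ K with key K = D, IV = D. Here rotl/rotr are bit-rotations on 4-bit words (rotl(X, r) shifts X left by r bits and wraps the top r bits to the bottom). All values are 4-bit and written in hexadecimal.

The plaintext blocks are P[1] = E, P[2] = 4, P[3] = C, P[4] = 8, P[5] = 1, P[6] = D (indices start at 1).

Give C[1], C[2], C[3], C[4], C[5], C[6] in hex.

CFB encryption: C_i = P_i ⊕ E(K, C_{i−1}), with C_{0} = IV.
C[1]: E(K, D) = 6; E ⊕ 6 = 8.
C[2]: E(K, 8) = C; 4 ⊕ C = 8.
C[3]: E(K, 8) = C; C ⊕ C = 0.
C[4]: E(K, 0) = D; 8 ⊕ D = 5.
C[5]: E(K, 5) = 7; 1 ⊕ 7 = 6.
C[6]: E(K, 6) = 1; D ⊕ 1 = C.

C[1] = 8, C[2] = 8, C[3] = 0, C[4] = 5, C[5] = 6, C[6] = C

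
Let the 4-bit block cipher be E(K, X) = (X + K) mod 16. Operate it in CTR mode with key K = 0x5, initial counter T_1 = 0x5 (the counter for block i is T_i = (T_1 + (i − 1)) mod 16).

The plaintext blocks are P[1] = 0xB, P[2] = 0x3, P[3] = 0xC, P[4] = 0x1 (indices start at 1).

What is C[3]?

CTR encryption: S_i = E(K, T_i) where T_i is the counter for block i; C_i = P_i ⊕ S_i.
C[1]: T = 0x5, S = E(K, T) = 0xA; 0xB ⊕ 0xA = 0x1.
C[2]: T = 0x6, S = E(K, T) = 0xB; 0x3 ⊕ 0xB = 0x8.
C[3]: T = 0x7, S = E(K, T) = 0xC; 0xC ⊕ 0xC = 0x0.

C[3] = 0x0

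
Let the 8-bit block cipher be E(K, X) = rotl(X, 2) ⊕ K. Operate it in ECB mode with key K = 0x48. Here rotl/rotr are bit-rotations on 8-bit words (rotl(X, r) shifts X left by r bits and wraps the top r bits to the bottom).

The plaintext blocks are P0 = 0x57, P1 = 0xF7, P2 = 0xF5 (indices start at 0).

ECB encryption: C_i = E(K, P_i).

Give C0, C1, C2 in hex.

C0 = 0x15, C1 = 0x97, C2 = 0x9F

C0: E(K, 0x57) = 0x15.
C1: E(K, 0xF7) = 0x97.
C2: E(K, 0xF5) = 0x9F.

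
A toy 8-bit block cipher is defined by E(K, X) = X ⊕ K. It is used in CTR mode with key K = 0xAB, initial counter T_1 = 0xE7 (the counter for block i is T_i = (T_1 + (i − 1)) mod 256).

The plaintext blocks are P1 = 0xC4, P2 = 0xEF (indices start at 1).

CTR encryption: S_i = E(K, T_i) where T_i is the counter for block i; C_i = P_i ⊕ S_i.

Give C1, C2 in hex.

C1 = 0x88, C2 = 0xAC

C1: T = 0xE7, S = E(K, T) = 0x4C; 0xC4 ⊕ 0x4C = 0x88.
C2: T = 0xE8, S = E(K, T) = 0x43; 0xEF ⊕ 0x43 = 0xAC.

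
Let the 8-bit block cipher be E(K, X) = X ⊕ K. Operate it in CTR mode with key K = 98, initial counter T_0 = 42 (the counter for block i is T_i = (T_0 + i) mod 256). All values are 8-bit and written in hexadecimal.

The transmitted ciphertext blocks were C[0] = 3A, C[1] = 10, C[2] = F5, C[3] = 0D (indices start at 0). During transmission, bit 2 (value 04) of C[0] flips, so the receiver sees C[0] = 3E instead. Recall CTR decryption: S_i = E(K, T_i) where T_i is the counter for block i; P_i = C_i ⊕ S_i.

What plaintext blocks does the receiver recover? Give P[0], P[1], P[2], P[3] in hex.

Only C[0] changed, to 3E. In CTR, a change in C_i flips the same bit in P_i only; the keystream is unaffected. Decrypting the received ciphertext:
P[0]: T = 42, S = E(K, T) = DA; 3E ⊕ DA = E4.
P[1]: T = 43, S = E(K, T) = DB; 10 ⊕ DB = CB.
P[2]: T = 44, S = E(K, T) = DC; F5 ⊕ DC = 29.
P[3]: T = 45, S = E(K, T) = DD; 0D ⊕ DD = D0.
Blocks that differ from the original plaintext: P[0].

P[0] = E4, P[1] = CB, P[2] = 29, P[3] = D0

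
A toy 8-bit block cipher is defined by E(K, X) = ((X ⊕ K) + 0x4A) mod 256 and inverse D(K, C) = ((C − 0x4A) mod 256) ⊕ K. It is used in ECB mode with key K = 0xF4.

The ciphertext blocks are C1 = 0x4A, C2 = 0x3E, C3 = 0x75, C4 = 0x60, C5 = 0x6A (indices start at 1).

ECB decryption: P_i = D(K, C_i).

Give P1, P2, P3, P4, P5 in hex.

P1: D(K, 0x4A) = 0xF4.
P2: D(K, 0x3E) = 0x00.
P3: D(K, 0x75) = 0xDF.
P4: D(K, 0x60) = 0xE2.
P5: D(K, 0x6A) = 0xD4.

P1 = 0xF4, P2 = 0x00, P3 = 0xDF, P4 = 0xE2, P5 = 0xD4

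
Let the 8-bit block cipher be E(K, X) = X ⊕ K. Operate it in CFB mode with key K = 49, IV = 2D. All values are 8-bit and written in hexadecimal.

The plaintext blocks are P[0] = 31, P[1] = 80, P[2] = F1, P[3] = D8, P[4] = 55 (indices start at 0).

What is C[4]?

C[4] = A9

CFB encryption: C_i = P_i ⊕ E(K, C_{i−1}), with C_{−1} = IV.
C[0]: E(K, 2D) = 64; 31 ⊕ 64 = 55.
C[1]: E(K, 55) = 1C; 80 ⊕ 1C = 9C.
C[2]: E(K, 9C) = D5; F1 ⊕ D5 = 24.
C[3]: E(K, 24) = 6D; D8 ⊕ 6D = B5.
C[4]: E(K, B5) = FC; 55 ⊕ FC = A9.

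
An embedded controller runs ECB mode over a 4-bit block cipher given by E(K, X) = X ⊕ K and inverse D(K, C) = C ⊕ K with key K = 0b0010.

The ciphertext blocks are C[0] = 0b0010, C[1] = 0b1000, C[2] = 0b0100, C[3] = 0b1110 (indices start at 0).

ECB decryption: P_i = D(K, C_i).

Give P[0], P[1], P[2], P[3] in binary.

P[0] = 0b0000, P[1] = 0b1010, P[2] = 0b0110, P[3] = 0b1100

P[0]: D(K, 0b0010) = 0b0000.
P[1]: D(K, 0b1000) = 0b1010.
P[2]: D(K, 0b0100) = 0b0110.
P[3]: D(K, 0b1110) = 0b1100.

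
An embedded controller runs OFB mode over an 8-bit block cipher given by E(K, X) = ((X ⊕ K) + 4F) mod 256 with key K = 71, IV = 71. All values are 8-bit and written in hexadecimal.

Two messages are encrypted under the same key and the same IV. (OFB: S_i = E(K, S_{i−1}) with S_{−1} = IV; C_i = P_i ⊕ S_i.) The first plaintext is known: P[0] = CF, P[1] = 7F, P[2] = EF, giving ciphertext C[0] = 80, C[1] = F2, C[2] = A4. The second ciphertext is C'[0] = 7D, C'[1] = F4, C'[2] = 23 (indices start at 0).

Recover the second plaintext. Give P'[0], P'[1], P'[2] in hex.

In OFB with a reused IV, both messages share the same keystream S_i, so C_i ⊕ C'_i = P_i ⊕ P'_i and thus P'_i = P_i ⊕ C_i ⊕ C'_i.
P'[0]: CF ⊕ 80 ⊕ 7D = 32.
P'[1]: 7F ⊕ F2 ⊕ F4 = 79.
P'[2]: EF ⊕ A4 ⊕ 23 = 68.

P'[0] = 32, P'[1] = 79, P'[2] = 68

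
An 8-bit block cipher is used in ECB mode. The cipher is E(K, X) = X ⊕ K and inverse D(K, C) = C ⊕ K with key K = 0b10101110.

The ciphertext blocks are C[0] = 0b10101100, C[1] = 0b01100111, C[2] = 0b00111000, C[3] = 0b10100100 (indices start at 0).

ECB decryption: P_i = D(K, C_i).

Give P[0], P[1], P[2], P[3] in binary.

P[0] = 0b00000010, P[1] = 0b11001001, P[2] = 0b10010110, P[3] = 0b00001010

P[0]: D(K, 0b10101100) = 0b00000010.
P[1]: D(K, 0b01100111) = 0b11001001.
P[2]: D(K, 0b00111000) = 0b10010110.
P[3]: D(K, 0b10100100) = 0b00001010.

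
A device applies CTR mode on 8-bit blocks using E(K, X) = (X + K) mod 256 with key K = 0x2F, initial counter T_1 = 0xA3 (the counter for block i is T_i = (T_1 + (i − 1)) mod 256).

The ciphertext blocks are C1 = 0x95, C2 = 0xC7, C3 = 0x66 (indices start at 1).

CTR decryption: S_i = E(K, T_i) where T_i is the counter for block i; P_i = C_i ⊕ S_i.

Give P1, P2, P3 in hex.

P1 = 0x47, P2 = 0x14, P3 = 0xB2

P1: T = 0xA3, S = E(K, T) = 0xD2; 0x95 ⊕ 0xD2 = 0x47.
P2: T = 0xA4, S = E(K, T) = 0xD3; 0xC7 ⊕ 0xD3 = 0x14.
P3: T = 0xA5, S = E(K, T) = 0xD4; 0x66 ⊕ 0xD4 = 0xB2.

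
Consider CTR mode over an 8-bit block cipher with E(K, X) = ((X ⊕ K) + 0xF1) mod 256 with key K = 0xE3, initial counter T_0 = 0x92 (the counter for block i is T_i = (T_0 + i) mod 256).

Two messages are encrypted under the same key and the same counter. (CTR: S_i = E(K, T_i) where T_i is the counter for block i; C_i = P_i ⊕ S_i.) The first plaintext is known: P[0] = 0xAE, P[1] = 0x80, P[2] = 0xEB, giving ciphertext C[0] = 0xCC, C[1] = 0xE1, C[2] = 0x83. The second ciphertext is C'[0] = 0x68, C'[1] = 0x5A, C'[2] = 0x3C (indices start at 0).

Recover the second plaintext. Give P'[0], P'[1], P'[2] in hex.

In CTR with a reused counter, both messages share the same keystream S_i, so C_i ⊕ C'_i = P_i ⊕ P'_i and thus P'_i = P_i ⊕ C_i ⊕ C'_i.
P'[0]: 0xAE ⊕ 0xCC ⊕ 0x68 = 0x0A.
P'[1]: 0x80 ⊕ 0xE1 ⊕ 0x5A = 0x3B.
P'[2]: 0xEB ⊕ 0x83 ⊕ 0x3C = 0x54.

P'[0] = 0x0A, P'[1] = 0x3B, P'[2] = 0x54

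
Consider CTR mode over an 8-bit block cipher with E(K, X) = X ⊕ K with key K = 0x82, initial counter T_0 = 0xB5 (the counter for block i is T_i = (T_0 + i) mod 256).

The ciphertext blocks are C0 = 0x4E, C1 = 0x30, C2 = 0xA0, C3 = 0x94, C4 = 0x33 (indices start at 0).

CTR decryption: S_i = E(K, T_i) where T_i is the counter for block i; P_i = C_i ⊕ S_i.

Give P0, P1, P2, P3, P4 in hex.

P0: T = 0xB5, S = E(K, T) = 0x37; 0x4E ⊕ 0x37 = 0x79.
P1: T = 0xB6, S = E(K, T) = 0x34; 0x30 ⊕ 0x34 = 0x04.
P2: T = 0xB7, S = E(K, T) = 0x35; 0xA0 ⊕ 0x35 = 0x95.
P3: T = 0xB8, S = E(K, T) = 0x3A; 0x94 ⊕ 0x3A = 0xAE.
P4: T = 0xB9, S = E(K, T) = 0x3B; 0x33 ⊕ 0x3B = 0x08.

P0 = 0x79, P1 = 0x04, P2 = 0x95, P3 = 0xAE, P4 = 0x08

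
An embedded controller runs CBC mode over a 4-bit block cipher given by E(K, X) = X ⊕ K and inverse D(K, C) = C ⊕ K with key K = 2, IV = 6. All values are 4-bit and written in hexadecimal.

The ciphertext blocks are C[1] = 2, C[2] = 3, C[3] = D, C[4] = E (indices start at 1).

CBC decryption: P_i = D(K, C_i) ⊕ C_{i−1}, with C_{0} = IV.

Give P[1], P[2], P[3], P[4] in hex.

P[1]: D(K, 2) = 0; 0 ⊕ 6 = 6.
P[2]: D(K, 3) = 1; 1 ⊕ 2 = 3.
P[3]: D(K, D) = F; F ⊕ 3 = C.
P[4]: D(K, E) = C; C ⊕ D = 1.

P[1] = 6, P[2] = 3, P[3] = C, P[4] = 1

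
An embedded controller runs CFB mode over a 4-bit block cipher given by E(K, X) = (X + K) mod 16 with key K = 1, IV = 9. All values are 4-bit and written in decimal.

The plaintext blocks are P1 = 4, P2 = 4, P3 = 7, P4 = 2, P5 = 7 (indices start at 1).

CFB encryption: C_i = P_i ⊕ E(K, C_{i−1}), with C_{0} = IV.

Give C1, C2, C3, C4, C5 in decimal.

C1: E(K, 9) = 10; 4 ⊕ 10 = 14.
C2: E(K, 14) = 15; 4 ⊕ 15 = 11.
C3: E(K, 11) = 12; 7 ⊕ 12 = 11.
C4: E(K, 11) = 12; 2 ⊕ 12 = 14.
C5: E(K, 14) = 15; 7 ⊕ 15 = 8.

C1 = 14, C2 = 11, C3 = 11, C4 = 14, C5 = 8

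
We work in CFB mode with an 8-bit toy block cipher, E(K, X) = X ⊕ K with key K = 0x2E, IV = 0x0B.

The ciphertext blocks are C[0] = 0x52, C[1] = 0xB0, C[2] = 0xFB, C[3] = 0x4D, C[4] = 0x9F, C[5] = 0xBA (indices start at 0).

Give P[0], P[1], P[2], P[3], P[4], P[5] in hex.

CFB decryption: P_i = C_i ⊕ E(K, C_{i−1}), with C_{−1} = IV.
P[0]: E(K, 0x0B) = 0x25; 0x52 ⊕ 0x25 = 0x77.
P[1]: E(K, 0x52) = 0x7C; 0xB0 ⊕ 0x7C = 0xCC.
P[2]: E(K, 0xB0) = 0x9E; 0xFB ⊕ 0x9E = 0x65.
P[3]: E(K, 0xFB) = 0xD5; 0x4D ⊕ 0xD5 = 0x98.
P[4]: E(K, 0x4D) = 0x63; 0x9F ⊕ 0x63 = 0xFC.
P[5]: E(K, 0x9F) = 0xB1; 0xBA ⊕ 0xB1 = 0x0B.

P[0] = 0x77, P[1] = 0xCC, P[2] = 0x65, P[3] = 0x98, P[4] = 0xFC, P[5] = 0x0B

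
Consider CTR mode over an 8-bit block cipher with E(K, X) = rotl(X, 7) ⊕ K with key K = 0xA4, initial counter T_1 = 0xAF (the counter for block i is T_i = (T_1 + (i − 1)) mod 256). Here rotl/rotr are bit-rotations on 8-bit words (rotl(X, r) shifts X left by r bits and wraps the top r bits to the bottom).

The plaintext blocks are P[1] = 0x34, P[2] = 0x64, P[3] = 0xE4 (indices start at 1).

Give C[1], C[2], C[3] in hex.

CTR encryption: S_i = E(K, T_i) where T_i is the counter for block i; C_i = P_i ⊕ S_i.
C[1]: T = 0xAF, S = E(K, T) = 0x73; 0x34 ⊕ 0x73 = 0x47.
C[2]: T = 0xB0, S = E(K, T) = 0xFC; 0x64 ⊕ 0xFC = 0x98.
C[3]: T = 0xB1, S = E(K, T) = 0x7C; 0xE4 ⊕ 0x7C = 0x98.

C[1] = 0x47, C[2] = 0x98, C[3] = 0x98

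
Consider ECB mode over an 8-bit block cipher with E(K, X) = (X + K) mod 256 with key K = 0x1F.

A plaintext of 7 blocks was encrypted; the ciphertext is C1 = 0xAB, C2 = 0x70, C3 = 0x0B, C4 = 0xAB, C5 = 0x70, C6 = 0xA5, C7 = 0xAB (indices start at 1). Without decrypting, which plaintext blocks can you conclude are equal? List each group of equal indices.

P1 = P4 = P7; P2 = P5

ECB encrypts each block independently with the same key, so equal ciphertext blocks imply equal plaintext blocks.
C1 = C4 = C7 = 0xAB, so P1 = P4 = P7.
C2 = C5 = 0x70, so P2 = P5.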